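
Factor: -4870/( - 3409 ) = 10/7 = 2^1*5^1 *7^( - 1) 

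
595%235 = 125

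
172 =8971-8799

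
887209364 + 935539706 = 1822749070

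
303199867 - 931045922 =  - 627846055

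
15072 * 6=90432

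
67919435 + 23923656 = 91843091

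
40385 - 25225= 15160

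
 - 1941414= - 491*3954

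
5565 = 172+5393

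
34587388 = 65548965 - 30961577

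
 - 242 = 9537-9779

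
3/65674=3/65674 = 0.00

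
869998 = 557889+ 312109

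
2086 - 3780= - 1694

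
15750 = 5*3150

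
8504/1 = 8504 = 8504.00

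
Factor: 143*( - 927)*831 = -3^3*11^1*13^1*103^1*277^1 =- 110158191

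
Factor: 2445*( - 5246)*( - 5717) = 2^1 * 3^1*5^1*43^1*61^1*163^1* 5717^1 = 73328928990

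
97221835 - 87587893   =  9633942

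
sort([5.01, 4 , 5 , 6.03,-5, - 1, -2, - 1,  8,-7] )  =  [ - 7  , - 5 , - 2,- 1, -1, 4, 5, 5.01, 6.03,8]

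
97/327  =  97/327 = 0.30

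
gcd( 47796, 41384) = 28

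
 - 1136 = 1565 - 2701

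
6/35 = 6/35 = 0.17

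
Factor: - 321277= - 11^1*29207^1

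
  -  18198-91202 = -109400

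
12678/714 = 17 + 90/119 = 17.76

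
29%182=29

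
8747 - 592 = 8155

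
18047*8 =144376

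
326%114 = 98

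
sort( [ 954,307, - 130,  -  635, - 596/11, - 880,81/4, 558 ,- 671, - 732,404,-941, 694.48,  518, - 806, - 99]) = [-941, - 880, - 806,-732,-671, - 635, - 130, - 99,-596/11,81/4,307,404, 518, 558, 694.48,954]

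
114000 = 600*190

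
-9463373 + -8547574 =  - 18010947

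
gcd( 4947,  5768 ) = 1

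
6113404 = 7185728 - 1072324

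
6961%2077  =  730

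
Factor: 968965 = 5^1*193793^1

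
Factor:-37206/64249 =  - 2^1 * 3^3*13^1*47^( - 1)*53^1*1367^(-1)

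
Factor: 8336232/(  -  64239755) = -2^3*3^2*5^(  -  1)*89^( - 1)*241^(-1)*599^ ( - 1) * 115781^1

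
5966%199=195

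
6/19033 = 6/19033 = 0.00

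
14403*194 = 2794182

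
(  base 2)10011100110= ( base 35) 10T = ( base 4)103212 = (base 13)756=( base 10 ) 1254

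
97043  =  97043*1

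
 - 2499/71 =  - 2499/71=- 35.20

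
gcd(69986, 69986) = 69986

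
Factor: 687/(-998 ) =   -  2^( - 1)*3^1*229^1 * 499^(  -  1)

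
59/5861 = 59/5861 = 0.01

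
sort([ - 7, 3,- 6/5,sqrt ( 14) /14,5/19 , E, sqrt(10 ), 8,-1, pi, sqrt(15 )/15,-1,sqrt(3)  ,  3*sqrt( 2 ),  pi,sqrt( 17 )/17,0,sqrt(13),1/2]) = [ - 7, - 6/5 , - 1, - 1,0, sqrt(17)/17,sqrt( 15 ) /15,5/19,sqrt(14)/14, 1/2,sqrt(3),E , 3,pi, pi,sqrt( 10 ),sqrt (13),3*sqrt( 2 ),8 ]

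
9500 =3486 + 6014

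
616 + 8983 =9599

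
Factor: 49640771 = 59^1*841369^1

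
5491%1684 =439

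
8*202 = 1616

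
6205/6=1034 + 1/6  =  1034.17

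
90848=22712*4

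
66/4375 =66/4375 = 0.02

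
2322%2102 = 220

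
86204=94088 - 7884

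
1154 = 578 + 576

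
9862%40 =22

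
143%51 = 41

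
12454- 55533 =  -43079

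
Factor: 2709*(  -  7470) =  - 20236230 = - 2^1*3^4*5^1*7^1*43^1*83^1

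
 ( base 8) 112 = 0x4A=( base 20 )3e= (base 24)32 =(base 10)74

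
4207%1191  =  634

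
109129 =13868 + 95261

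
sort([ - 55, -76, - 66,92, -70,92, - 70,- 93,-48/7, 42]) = [ - 93, - 76, - 70,-70,-66, -55, -48/7,42, 92,92 ]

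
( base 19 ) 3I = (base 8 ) 113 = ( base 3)2210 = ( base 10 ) 75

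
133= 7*19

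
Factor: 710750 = 2^1*5^3*2843^1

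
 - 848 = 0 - 848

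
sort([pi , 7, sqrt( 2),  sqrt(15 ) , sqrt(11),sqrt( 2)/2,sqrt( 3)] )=[ sqrt(2 )/2, sqrt (2),sqrt(3) , pi, sqrt ( 11), sqrt(15),7 ] 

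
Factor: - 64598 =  - 2^1*32299^1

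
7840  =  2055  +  5785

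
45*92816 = 4176720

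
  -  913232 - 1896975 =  - 2810207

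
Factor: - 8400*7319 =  - 2^4*3^1*5^2 * 7^1*13^1 * 563^1 = -61479600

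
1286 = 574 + 712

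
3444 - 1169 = 2275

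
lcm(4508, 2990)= 293020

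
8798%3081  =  2636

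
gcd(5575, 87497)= 1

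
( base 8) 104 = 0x44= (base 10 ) 68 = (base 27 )2E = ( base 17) 40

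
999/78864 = 333/26288= 0.01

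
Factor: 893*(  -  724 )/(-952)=2^( - 1 )*7^ ( - 1 )*17^( - 1 )*19^1*47^1*181^1 = 161633/238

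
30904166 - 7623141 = 23281025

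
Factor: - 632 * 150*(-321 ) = 30430800 = 2^4*3^2 * 5^2*79^1*107^1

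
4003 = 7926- 3923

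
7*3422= 23954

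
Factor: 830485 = 5^1*163^1*1019^1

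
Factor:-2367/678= -789/226  =  - 2^( - 1)*3^1*113^( - 1)*263^1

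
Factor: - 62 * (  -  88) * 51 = 2^4*3^1*11^1*17^1*31^1 = 278256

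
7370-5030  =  2340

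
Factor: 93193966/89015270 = 5^( - 1) *17^1*2531^(- 1)*3517^( - 1 )*2740999^1 = 46596983/44507635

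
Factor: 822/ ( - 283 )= - 2^1*3^1*137^1*283^( - 1)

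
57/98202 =19/32734=0.00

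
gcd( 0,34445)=34445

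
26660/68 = 392  +  1/17=392.06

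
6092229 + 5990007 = 12082236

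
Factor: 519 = 3^1*173^1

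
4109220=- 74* ( - 55530) 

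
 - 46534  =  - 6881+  - 39653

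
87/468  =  29/156 = 0.19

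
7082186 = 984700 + 6097486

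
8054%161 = 4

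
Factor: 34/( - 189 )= - 2^1*3^(  -  3)*7^( - 1 )*17^1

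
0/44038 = 0 = 0.00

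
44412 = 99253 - 54841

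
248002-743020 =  - 495018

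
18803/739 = 25  +  328/739 = 25.44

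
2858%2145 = 713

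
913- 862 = 51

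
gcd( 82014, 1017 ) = 3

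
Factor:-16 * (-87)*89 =2^4 * 3^1 * 29^1 * 89^1 =123888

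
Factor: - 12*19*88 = -2^5*3^1*11^1*19^1 = - 20064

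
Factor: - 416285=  - 5^1*83257^1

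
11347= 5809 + 5538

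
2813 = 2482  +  331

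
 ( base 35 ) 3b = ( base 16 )74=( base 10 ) 116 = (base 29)40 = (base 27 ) 48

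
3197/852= 3 + 641/852 = 3.75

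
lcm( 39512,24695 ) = 197560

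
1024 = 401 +623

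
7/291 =7/291 =0.02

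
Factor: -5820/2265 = - 388/151 = -2^2*97^1 * 151^( - 1)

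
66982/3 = 66982/3  =  22327.33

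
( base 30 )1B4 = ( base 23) 27f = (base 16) 4d2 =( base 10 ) 1234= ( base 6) 5414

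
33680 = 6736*5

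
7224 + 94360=101584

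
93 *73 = 6789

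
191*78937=15076967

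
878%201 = 74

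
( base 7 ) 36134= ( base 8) 22167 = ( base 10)9335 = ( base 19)16g6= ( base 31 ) 9M4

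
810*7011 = 5678910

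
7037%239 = 106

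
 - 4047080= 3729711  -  7776791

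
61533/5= 12306 + 3/5= 12306.60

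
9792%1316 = 580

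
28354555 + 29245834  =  57600389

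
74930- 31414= 43516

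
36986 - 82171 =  - 45185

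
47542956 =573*82972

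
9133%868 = 453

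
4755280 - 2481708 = 2273572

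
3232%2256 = 976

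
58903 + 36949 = 95852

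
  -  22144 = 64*( - 346)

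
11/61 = 11/61 = 0.18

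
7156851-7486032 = -329181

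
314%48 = 26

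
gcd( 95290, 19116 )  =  2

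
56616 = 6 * 9436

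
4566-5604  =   - 1038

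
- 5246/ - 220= 2623/110 = 23.85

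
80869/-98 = - 80869/98 = - 825.19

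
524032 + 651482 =1175514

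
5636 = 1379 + 4257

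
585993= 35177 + 550816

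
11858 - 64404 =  - 52546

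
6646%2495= 1656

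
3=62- 59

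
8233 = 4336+3897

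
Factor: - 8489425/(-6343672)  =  2^( - 3) * 5^2 * 7^1 *139^1*349^1*792959^( - 1 )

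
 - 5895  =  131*( - 45 ) 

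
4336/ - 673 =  - 4336/673 = -6.44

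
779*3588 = 2795052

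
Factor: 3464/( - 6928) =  - 1/2=-  2^( - 1 ) 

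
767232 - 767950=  - 718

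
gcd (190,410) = 10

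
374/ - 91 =-5+ 81/91  =  - 4.11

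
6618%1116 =1038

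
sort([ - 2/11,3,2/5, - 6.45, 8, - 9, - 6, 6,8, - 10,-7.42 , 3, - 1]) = [ - 10, - 9 , - 7.42, - 6.45,-6, - 1,  -  2/11, 2/5,3,  3, 6,  8,8 ] 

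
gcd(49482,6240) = 6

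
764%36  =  8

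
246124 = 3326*74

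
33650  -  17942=15708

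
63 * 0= 0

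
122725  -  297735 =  - 175010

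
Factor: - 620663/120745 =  - 5^( - 1)*19^( - 1)*31^(-1) * 41^( - 1)*620663^1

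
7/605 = 7/605 = 0.01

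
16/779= 16/779=0.02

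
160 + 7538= 7698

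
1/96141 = 1/96141  =  0.00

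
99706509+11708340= 111414849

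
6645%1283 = 230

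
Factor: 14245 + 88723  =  102968= 2^3*61^1*211^1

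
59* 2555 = 150745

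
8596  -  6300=2296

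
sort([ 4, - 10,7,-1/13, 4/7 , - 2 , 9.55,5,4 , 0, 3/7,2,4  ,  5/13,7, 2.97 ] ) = [-10, - 2 , - 1/13,0,5/13,3/7,4/7, 2,2.97 , 4,4 , 4, 5, 7, 7 , 9.55]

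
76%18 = 4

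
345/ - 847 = -1 + 502/847 = -0.41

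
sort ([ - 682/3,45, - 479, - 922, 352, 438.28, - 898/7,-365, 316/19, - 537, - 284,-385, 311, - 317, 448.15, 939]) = [ -922, - 537, - 479, - 385, - 365, - 317, - 284,  -  682/3, - 898/7,316/19, 45, 311,352,438.28, 448.15,939]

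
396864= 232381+164483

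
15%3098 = 15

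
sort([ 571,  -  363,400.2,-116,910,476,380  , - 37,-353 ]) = [ - 363, - 353, - 116, - 37,380,400.2, 476,571,910] 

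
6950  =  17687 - 10737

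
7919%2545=284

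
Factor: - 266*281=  - 2^1 * 7^1*19^1*281^1  =  - 74746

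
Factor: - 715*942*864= -2^6*3^4*5^1*11^1*13^1*157^1 = - 581929920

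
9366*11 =103026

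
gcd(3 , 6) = 3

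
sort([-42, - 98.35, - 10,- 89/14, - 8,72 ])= [ - 98.35, - 42, - 10,-8, - 89/14,72 ] 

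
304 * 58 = 17632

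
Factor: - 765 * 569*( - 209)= 90974565 = 3^2*5^1*11^1*17^1*19^1 * 569^1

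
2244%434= 74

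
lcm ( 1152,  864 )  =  3456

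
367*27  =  9909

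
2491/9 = 2491/9 = 276.78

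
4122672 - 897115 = 3225557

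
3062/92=33 + 13/46  =  33.28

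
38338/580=661/10 = 66.10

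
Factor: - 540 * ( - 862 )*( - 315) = - 146626200 = - 2^3*3^5*5^2*7^1*431^1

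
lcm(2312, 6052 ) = 205768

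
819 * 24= 19656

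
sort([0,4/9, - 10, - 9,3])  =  [ - 10, - 9,0,4/9, 3] 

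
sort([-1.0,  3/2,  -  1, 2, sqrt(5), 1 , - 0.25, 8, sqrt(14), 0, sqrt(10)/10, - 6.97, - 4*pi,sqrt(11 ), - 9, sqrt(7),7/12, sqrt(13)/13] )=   [ - 4*pi, - 9, - 6.97, - 1.0, - 1,- 0.25, 0,sqrt ( 13) /13, sqrt(10 )/10, 7/12  ,  1, 3/2, 2, sqrt( 5), sqrt(7 ), sqrt(11 ), sqrt(14), 8 ] 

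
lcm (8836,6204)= 291588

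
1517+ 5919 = 7436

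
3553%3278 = 275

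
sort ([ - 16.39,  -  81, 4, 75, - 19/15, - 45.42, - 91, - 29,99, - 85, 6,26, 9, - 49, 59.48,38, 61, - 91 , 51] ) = [ - 91 , - 91, - 85,- 81,  -  49, - 45.42, - 29, - 16.39, - 19/15,4, 6 , 9,26, 38  ,  51, 59.48, 61 , 75, 99 ]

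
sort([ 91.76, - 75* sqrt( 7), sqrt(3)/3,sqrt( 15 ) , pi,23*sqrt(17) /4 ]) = [-75 * sqrt ( 7), sqrt(3) /3, pi, sqrt( 15 ),23* sqrt(17) /4,91.76] 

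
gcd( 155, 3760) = 5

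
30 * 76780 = 2303400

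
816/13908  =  68/1159 = 0.06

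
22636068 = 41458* 546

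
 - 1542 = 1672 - 3214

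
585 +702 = 1287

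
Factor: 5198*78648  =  408812304 = 2^4*3^1*23^1*29^1 * 113^2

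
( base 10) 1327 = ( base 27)1M4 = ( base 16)52F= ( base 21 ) 304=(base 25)232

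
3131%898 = 437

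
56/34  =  28/17 = 1.65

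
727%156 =103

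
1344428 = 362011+982417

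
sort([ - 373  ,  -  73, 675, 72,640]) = [ - 373, - 73, 72,  640,  675]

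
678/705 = 226/235= 0.96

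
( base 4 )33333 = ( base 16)3ff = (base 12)713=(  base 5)13043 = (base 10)1023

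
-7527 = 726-8253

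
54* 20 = 1080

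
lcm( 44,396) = 396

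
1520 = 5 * 304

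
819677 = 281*2917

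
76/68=19/17 = 1.12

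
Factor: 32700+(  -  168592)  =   - 2^2 * 53^1*641^1 = - 135892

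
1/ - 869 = -1/869 = - 0.00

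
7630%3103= 1424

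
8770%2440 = 1450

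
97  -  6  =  91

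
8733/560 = 8733/560=15.59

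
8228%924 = 836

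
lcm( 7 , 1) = 7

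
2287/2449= 2287/2449 = 0.93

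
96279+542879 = 639158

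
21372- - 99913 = 121285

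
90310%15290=13860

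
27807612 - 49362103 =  - 21554491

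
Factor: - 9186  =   - 2^1  *  3^1*1531^1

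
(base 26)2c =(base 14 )48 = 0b1000000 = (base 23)2I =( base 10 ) 64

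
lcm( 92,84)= 1932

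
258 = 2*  129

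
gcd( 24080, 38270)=430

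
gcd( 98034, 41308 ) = 2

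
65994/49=1346 + 40/49=   1346.82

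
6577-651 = 5926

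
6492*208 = 1350336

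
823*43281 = 35620263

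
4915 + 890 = 5805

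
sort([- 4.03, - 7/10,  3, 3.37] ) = [ - 4.03,-7/10 , 3,3.37 ] 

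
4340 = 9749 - 5409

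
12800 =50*256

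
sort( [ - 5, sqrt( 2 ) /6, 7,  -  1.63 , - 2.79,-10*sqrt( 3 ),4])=[ - 10*sqrt(3), - 5, - 2.79, - 1.63,  sqrt( 2)/6, 4, 7] 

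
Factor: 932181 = 3^1*310727^1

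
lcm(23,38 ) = 874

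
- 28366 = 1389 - 29755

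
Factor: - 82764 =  - 2^2*3^2*11^2*19^1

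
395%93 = 23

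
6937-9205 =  - 2268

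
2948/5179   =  2948/5179 = 0.57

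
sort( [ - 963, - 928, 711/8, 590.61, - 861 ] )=[ - 963, - 928,-861,711/8, 590.61 ]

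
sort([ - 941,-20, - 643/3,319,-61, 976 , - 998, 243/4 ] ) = [  -  998, - 941,  -  643/3, - 61,  -  20, 243/4, 319, 976 ] 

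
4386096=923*4752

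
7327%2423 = 58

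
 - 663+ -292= -955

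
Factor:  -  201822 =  - 2^1*3^1*33637^1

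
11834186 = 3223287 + 8610899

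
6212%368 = 324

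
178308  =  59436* 3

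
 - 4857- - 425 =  - 4432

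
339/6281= 339/6281  =  0.05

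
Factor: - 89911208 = -2^3* 11238901^1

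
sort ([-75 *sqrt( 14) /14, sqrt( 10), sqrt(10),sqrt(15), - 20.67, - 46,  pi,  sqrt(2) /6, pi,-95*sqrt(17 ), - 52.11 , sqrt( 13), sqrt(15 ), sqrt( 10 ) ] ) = [ - 95*sqrt( 17), - 52.11, - 46, - 20.67, - 75*sqrt(14) /14,  sqrt(2) /6, pi,  pi, sqrt(10 ), sqrt( 10),sqrt(10), sqrt(13 ), sqrt(15), sqrt( 15) ] 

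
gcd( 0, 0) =0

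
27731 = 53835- 26104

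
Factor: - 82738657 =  - 149^1*555293^1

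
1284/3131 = 1284/3131 = 0.41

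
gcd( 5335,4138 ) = 1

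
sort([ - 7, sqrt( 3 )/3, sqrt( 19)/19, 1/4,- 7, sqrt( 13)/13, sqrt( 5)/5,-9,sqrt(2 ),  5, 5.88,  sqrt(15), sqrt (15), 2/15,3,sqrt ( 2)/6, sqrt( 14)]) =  [ -9, -7, - 7,  2/15, sqrt(19)/19, sqrt(2) /6,1/4, sqrt(13 ) /13,sqrt(5)/5,  sqrt(3)/3, sqrt( 2 ), 3, sqrt(14), sqrt(15),sqrt( 15), 5, 5.88]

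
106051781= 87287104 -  - 18764677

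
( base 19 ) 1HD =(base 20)1EH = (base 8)1271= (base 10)697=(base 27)PM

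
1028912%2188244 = 1028912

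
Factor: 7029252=2^2*3^2*29^1 * 6733^1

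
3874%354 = 334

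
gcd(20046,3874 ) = 26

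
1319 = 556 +763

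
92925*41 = 3809925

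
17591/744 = 17591/744 = 23.64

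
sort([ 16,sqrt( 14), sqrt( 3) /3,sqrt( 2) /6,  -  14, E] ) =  [ - 14,sqrt( 2)/6,sqrt( 3 )/3, E,sqrt( 14 ),  16]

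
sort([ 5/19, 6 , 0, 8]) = [ 0,5/19, 6, 8 ]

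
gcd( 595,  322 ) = 7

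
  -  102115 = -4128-97987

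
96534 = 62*1557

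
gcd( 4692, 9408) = 12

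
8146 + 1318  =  9464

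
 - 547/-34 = 547/34=16.09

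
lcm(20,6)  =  60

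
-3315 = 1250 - 4565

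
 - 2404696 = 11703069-14107765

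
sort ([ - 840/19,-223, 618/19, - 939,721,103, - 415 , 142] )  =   [ - 939, - 415,-223, - 840/19, 618/19, 103, 142, 721]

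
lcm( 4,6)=12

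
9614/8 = 4807/4=1201.75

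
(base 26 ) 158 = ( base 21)1hg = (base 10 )814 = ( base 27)134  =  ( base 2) 1100101110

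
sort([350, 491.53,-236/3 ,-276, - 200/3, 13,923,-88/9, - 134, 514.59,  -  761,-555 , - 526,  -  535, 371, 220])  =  [-761,-555, - 535 , - 526,-276, - 134, - 236/3,-200/3, - 88/9,13, 220, 350,371, 491.53,  514.59, 923 ]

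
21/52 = 21/52 = 0.40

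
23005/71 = 324 + 1/71 = 324.01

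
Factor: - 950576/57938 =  - 2^3*11^2 * 59^( - 1) = - 968/59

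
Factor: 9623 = 9623^1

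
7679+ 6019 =13698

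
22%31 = 22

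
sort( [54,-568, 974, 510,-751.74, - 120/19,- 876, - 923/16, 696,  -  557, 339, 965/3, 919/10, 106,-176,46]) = [-876,-751.74,-568,  -  557,  -  176, -923/16, - 120/19, 46, 54,  919/10, 106, 965/3 , 339, 510, 696, 974 ]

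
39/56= 39/56 =0.70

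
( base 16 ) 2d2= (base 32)MI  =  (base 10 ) 722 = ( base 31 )n9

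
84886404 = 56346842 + 28539562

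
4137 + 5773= 9910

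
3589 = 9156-5567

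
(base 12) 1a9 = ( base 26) AD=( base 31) 8P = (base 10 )273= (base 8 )421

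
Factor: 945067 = 479^1  *  1973^1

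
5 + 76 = 81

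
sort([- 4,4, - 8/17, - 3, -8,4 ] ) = [- 8 ,-4,-3, - 8/17,  4, 4 ]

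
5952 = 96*62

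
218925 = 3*72975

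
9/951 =3/317 = 0.01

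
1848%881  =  86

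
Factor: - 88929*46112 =  -  2^5*3^2 * 11^1*41^1*131^1 * 241^1 = -4100694048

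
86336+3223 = 89559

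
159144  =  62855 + 96289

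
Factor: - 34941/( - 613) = 3^1*19^1 = 57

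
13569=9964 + 3605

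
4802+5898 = 10700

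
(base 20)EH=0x129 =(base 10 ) 297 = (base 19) FC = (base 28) AH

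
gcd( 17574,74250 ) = 6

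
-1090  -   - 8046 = 6956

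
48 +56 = 104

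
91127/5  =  18225  +  2/5 = 18225.40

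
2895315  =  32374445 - 29479130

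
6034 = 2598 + 3436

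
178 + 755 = 933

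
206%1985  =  206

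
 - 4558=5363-9921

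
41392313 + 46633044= 88025357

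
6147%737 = 251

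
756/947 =756/947 = 0.80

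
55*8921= 490655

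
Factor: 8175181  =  7^1*17^1*68699^1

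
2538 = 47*54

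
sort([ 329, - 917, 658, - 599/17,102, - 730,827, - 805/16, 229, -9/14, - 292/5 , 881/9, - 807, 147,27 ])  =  [ - 917, - 807, - 730, - 292/5, - 805/16, - 599/17, - 9/14,27,881/9,102,147,229,329,658,827]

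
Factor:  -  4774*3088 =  - 2^5 *7^1*11^1*31^1*193^1 =- 14742112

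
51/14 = 51/14 = 3.64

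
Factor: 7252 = 2^2*7^2*37^1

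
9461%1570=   41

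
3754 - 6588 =-2834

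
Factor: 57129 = 3^1 * 137^1 * 139^1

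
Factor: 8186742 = 2^1*3^2*47^1*9677^1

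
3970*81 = 321570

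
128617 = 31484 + 97133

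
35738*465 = 16618170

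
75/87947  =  75/87947 = 0.00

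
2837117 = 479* 5923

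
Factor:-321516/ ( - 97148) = 3^3*13^1*149^ ( - 1)*163^(-1)*229^1 =80379/24287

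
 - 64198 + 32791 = -31407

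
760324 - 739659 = 20665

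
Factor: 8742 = 2^1*3^1*31^1* 47^1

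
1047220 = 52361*20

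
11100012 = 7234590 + 3865422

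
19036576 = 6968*2732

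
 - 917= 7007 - 7924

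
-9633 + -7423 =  - 17056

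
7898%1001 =891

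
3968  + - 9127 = -5159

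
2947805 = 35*84223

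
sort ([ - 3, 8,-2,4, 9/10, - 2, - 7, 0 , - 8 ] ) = [ - 8, - 7,-3, - 2,-2, 0,  9/10,  4,8 ] 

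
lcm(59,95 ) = 5605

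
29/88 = 29/88 = 0.33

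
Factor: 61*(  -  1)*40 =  - 2^3*5^1 * 61^1 = - 2440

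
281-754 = -473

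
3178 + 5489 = 8667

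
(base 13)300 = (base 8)773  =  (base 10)507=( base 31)gb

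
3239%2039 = 1200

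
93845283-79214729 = 14630554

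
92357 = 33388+58969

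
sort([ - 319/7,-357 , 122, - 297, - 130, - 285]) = [-357 ,  -  297,-285, - 130, - 319/7, 122] 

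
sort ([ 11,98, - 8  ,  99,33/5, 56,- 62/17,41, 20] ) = [ - 8,-62/17, 33/5, 11, 20,41, 56,98, 99]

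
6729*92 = 619068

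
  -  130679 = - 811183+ 680504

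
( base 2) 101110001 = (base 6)1413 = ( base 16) 171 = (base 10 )369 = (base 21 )HC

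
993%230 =73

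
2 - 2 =0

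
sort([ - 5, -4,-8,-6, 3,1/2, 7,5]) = [-8, - 6, - 5,-4, 1/2,3,5, 7 ] 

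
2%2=0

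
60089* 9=540801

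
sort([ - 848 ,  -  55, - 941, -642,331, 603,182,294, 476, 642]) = [ - 941, - 848, - 642, - 55,182, 294,  331, 476, 603,642]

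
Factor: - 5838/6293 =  - 2^1*3^1*29^( - 1)*31^( - 1 )  *  139^1= - 834/899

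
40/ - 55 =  - 1 + 3/11 =- 0.73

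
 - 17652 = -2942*6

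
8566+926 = 9492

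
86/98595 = 86/98595 = 0.00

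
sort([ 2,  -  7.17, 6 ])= [ - 7.17,2 , 6]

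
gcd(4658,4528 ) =2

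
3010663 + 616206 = 3626869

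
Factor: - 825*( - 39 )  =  3^2*5^2*11^1*13^1=   32175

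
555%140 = 135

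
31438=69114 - 37676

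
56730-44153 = 12577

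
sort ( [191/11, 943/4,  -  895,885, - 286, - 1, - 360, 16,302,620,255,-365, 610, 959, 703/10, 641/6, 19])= [ -895, - 365, - 360, - 286  , - 1, 16 , 191/11,19 , 703/10, 641/6, 943/4,255, 302,  610,620  ,  885, 959]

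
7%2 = 1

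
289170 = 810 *357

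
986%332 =322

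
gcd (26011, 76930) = 1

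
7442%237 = 95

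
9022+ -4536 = 4486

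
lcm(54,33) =594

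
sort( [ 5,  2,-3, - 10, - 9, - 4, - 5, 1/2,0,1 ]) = [ - 10,  -  9, - 5,  -  4, - 3,  0,1/2, 1, 2, 5 ]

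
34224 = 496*69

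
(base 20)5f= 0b1110011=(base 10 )115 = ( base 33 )3G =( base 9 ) 137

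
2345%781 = 2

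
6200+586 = 6786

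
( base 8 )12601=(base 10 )5505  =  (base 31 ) 5MI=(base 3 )21112220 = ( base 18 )GHF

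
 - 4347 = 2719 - 7066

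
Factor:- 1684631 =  -13^1  *  129587^1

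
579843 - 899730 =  - 319887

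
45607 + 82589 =128196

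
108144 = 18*6008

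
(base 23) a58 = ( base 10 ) 5413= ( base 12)3171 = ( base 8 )12445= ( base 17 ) 11c7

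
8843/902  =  9+725/902= 9.80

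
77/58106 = 77/58106 = 0.00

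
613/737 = 613/737=0.83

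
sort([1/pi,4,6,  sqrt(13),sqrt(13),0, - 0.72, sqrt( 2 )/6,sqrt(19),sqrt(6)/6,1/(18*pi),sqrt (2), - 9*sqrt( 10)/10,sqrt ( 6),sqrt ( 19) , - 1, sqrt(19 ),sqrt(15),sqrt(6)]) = [ - 9*sqrt(10) /10, - 1 ,-0.72, 0,1/( 18*pi),sqrt (2)/6,1/pi,sqrt(  6) /6,sqrt(2),sqrt( 6), sqrt( 6 ), sqrt( 13 ), sqrt(13) , sqrt( 15), 4 , sqrt( 19),sqrt( 19),sqrt(19),6]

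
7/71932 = 1/10276 = 0.00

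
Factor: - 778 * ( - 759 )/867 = 196834/289=2^1 *11^1 * 17^(-2) * 23^1*389^1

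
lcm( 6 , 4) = 12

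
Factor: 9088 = 2^7 * 71^1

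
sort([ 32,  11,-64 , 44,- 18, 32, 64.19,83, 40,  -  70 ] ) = [ - 70, - 64, -18, 11, 32,  32, 40, 44, 64.19,83 ] 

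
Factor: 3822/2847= 2^1 * 7^2 * 73^ ( - 1 ) = 98/73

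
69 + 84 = 153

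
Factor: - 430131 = - 3^1 * 13^1* 41^1*269^1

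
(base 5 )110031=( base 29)4DP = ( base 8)7266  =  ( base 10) 3766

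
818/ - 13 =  - 818/13 = -62.92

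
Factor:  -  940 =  - 2^2*5^1 *47^1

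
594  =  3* 198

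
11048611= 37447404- 26398793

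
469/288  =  1+181/288 = 1.63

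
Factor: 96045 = 3^1*5^1*19^1*337^1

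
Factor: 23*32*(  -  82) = -60352  =  - 2^6* 23^1*41^1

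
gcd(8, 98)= 2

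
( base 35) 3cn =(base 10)4118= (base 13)1B4A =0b1000000010110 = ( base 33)3PQ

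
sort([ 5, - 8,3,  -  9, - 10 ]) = [ - 10, - 9,-8, 3, 5 ] 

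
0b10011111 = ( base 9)186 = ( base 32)4v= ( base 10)159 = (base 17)96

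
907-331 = 576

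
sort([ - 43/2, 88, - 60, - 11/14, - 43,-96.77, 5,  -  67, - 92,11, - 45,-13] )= [ - 96.77, - 92, - 67, - 60, - 45, - 43 , - 43/2, - 13 ,-11/14, 5,  11,88 ] 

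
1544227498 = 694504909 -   -  849722589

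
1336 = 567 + 769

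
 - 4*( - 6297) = 25188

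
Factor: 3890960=2^4*5^1*17^1*2861^1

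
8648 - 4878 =3770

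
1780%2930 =1780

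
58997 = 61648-2651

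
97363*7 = 681541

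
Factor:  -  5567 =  - 19^1*293^1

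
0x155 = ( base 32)AL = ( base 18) 10h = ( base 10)341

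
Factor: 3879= 3^2*431^1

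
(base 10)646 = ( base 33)JJ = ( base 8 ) 1206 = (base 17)240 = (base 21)19g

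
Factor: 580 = 2^2*5^1*29^1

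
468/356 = 1 + 28/89 = 1.31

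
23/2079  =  23/2079 = 0.01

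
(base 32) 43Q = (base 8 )10172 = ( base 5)113333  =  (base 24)77i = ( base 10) 4218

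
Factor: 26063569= 7^1 * 433^1*8599^1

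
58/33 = 58/33 = 1.76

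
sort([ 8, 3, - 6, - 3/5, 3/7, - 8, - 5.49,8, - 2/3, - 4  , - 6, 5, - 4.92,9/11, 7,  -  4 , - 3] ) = [ - 8, - 6 , - 6, - 5.49,-4.92, - 4, - 4, - 3,- 2/3, - 3/5, 3/7, 9/11, 3, 5,7, 8,  8] 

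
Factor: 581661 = 3^4*43^1*167^1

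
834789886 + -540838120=293951766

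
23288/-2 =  - 11644/1  =  - 11644.00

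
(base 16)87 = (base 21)69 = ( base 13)a5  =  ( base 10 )135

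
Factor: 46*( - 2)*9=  - 828 =- 2^2*3^2*23^1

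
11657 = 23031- 11374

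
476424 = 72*6617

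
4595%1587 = 1421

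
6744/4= 1686 = 1686.00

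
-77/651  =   - 11/93=-0.12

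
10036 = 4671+5365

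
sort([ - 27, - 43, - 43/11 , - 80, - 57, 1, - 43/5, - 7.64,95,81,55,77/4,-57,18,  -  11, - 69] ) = [ - 80, - 69, - 57, - 57, - 43 , - 27, - 11, - 43/5, - 7.64, - 43/11, 1 , 18, 77/4,  55, 81, 95]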